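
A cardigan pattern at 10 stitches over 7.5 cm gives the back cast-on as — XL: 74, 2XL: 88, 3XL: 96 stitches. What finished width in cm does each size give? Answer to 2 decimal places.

XL 55.50 cm; 2XL 66.00 cm; 3XL 72.00 cm.

10/7.5 = 1.333 sts per cm.
XL: 74 / 1.333 = 55.500 → 55.50 cm.
2XL: 88 / 1.333 = 66.000 → 66.00 cm.
3XL: 96 / 1.333 = 72.000 → 72.00 cm.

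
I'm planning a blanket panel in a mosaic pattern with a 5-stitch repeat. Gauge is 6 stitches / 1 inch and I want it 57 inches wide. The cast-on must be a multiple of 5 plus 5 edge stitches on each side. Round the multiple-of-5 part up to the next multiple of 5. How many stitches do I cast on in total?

6 / 1 = 6 sts per inch.
57 × 6 = 342.00 sts.
Less 10 edge sts → 332.00 for the repeat.
Next multiple of 5: 335.
Add back 10 edge sts → 345.

CO 345 sts.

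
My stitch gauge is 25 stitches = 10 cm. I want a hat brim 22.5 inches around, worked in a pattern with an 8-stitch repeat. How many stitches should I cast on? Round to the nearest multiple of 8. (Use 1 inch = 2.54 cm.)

22.5 in = 22.5 × 2.54 = 57.15 cm.
25 / 10 = 2.5 sts/cm.
57.15 × 2.5 = 142.88 sts.
→ 144.

CO 144 sts.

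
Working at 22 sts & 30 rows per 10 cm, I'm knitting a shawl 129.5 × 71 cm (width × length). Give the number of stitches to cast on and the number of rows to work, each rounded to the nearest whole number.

Stitch gauge = 22/10 = 2.2 sts/cm; 129.5 × 2.2 = 284.90 → 285 sts.
Row gauge = 30/10 = 3 rows/cm; 71 × 3 = 213.00 → 213 rows.

Cast on 285 stitches and work 213 rows.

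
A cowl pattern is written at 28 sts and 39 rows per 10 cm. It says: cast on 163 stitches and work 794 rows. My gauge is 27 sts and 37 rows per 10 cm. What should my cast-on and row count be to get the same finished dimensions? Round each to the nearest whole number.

Stitches: 163 × 27/28 = 157.18 → 157.
Rows: 794 × 37/39 = 753.28 → 753.

Cast on 157 stitches; work 753 rows.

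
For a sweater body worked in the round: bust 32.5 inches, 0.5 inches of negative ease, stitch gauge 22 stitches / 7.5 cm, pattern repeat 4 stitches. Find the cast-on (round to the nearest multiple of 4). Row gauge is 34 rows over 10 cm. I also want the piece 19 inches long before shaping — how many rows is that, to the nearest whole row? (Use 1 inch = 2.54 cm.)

Finished = 32.5 − 0.5 = 32 inches.
32 inches × 2.54 = 81.28 cm.
22/7.5 = 2.933 sts per cm; 81.28 × 2.933 = 238.42 sts.
Nearest multiple of 4 → 240.
19 inches = 48.26 cm; × 3.4 = 164.08 → 164 rows.

Cast on 240 stitches; work 164 rows.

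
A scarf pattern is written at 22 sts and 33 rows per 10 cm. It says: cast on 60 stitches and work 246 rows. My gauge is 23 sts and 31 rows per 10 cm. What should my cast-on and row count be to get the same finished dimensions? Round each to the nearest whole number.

Cast on 63 stitches; work 231 rows.

Stitches: 60 × 23/22 = 62.73 → 63.
Rows: 246 × 31/33 = 231.09 → 231.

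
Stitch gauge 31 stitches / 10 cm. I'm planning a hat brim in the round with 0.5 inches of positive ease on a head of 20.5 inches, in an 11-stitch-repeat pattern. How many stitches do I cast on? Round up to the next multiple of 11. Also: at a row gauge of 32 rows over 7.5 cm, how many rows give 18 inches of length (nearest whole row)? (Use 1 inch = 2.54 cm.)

Finished = 20.5 + 0.5 = 21 inches.
21 inches × 2.54 = 53.34 cm.
31/10 = 3.1 sts per cm; 53.34 × 3.1 = 165.35 sts.
Next multiple of 11 → 176.
18 inches = 45.72 cm; × 4.267 = 195.07 → 195 rows.

Cast on 176 stitches; work 195 rows.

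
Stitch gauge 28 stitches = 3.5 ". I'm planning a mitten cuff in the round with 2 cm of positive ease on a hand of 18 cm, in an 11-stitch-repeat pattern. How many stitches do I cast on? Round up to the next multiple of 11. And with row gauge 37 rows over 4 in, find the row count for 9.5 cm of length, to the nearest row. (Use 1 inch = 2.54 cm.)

Finished = 18 + 2 = 20 cm.
20 cm × 1/2.54 = 7.87 inches.
28/3.5 = 8 sts per in; 7.87 × 8 = 62.99 sts.
Next multiple of 11 → 66.
9.5 cm = 3.74 inches; × 9.25 = 34.60 → 35 rows.

Cast on 66 stitches; work 35 rows.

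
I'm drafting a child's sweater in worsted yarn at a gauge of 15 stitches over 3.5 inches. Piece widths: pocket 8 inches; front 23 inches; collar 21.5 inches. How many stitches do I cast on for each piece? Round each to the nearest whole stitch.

pocket 34; front 99; collar 92.

Rate = 15/3.5 = 4.286 sts per in.
pocket: 8 × 4.286 = 34.29 → 34.
front: 23 × 4.286 = 98.57 → 99.
collar: 21.5 × 4.286 = 92.14 → 92.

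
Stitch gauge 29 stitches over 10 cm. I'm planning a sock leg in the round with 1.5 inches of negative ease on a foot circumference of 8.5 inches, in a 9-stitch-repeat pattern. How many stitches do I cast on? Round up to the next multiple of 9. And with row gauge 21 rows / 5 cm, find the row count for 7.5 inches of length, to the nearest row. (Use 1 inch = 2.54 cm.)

Finished = 8.5 − 1.5 = 7 inches.
7 inches × 2.54 = 17.78 cm.
29/10 = 2.9 sts per cm; 17.78 × 2.9 = 51.56 sts.
Next multiple of 9 → 54.
7.5 inches = 19.05 cm; × 4.2 = 80.01 → 80 rows.

Cast on 54 stitches; work 80 rows.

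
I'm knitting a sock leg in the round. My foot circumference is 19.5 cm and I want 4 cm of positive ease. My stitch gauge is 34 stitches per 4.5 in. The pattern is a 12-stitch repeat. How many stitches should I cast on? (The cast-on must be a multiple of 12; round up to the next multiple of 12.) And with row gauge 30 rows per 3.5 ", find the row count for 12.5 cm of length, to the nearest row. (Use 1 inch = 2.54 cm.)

Finished = 19.5 + 4 = 23.5 cm.
23.5 cm × 1/2.54 = 9.25 inches.
34/4.5 = 7.556 sts per in; 9.25 × 7.556 = 69.90 sts.
Next multiple of 12 → 72.
12.5 cm = 4.92 inches; × 8.571 = 42.18 → 42 rows.

Cast on 72 stitches; work 42 rows.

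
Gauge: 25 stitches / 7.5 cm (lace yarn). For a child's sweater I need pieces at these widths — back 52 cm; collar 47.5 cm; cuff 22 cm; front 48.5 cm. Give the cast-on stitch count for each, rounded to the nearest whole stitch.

back 173; collar 158; cuff 73; front 162.

Rate = 25/7.5 = 3.333 sts per cm.
back: 52 × 3.333 = 173.33 → 173.
collar: 47.5 × 3.333 = 158.33 → 158.
cuff: 22 × 3.333 = 73.33 → 73.
front: 48.5 × 3.333 = 161.67 → 162.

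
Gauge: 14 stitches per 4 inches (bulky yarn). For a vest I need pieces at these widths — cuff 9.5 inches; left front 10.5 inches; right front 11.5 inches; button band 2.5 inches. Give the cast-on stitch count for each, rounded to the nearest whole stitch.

cuff 33; left front 37; right front 40; button band 9.

Rate = 14/4 = 3.5 sts per in.
cuff: 9.5 × 3.5 = 33.25 → 33.
left front: 10.5 × 3.5 = 36.75 → 37.
right front: 11.5 × 3.5 = 40.25 → 40.
button band: 2.5 × 3.5 = 8.75 → 9.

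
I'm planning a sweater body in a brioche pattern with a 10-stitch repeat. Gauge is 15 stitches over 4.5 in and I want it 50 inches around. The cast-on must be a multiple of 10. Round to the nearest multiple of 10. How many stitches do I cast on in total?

170 stitches.

15 / 4.5 = 3.333 sts per inch.
50 × 3.333 = 166.67 sts.
Nearest multiple of 10: 170.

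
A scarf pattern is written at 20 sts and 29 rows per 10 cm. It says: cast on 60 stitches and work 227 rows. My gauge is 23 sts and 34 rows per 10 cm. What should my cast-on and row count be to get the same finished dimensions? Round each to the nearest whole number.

Cast on 69 stitches; work 266 rows.

Stitches: 60 × 23/20 = 69.00 → 69.
Rows: 227 × 34/29 = 266.14 → 266.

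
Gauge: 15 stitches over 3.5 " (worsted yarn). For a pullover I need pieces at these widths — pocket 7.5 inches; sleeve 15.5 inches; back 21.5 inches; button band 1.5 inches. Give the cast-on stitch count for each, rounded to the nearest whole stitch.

pocket 32; sleeve 66; back 92; button band 6.

Rate = 15/3.5 = 4.286 sts per in.
pocket: 7.5 × 4.286 = 32.14 → 32.
sleeve: 15.5 × 4.286 = 66.43 → 66.
back: 21.5 × 4.286 = 92.14 → 92.
button band: 1.5 × 4.286 = 6.43 → 6.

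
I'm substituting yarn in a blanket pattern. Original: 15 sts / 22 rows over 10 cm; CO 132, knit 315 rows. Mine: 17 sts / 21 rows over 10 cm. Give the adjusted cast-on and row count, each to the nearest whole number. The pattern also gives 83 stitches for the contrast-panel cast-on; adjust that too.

Stitches: 132 × 17/15 = 149.60 → 150.
Rows: 315 × 21/22 = 300.68 → 301.
contrast-panel cast-on: 83 × 17/15 = 94.07 → 94.

Cast on 150 stitches; work 301 rows; contrast-panel cast-on 94 stitches.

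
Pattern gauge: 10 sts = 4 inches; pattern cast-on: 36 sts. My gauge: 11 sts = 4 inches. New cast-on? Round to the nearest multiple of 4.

Scale factor = 11 / 10 = 1.100.
36 × 11 / 10 = 39.60 sts.
→ 40 sts.

Cast on 40 stitches.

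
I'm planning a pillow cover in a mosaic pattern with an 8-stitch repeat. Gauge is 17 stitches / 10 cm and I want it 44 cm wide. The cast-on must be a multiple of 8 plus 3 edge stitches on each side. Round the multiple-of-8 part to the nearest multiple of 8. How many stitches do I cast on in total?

CO 78 sts.

17 / 10 = 1.7 sts per cm.
44 × 1.7 = 74.80 sts.
Less 6 edge sts → 68.80 for the repeat.
Nearest multiple of 8: 72.
Add back 6 edge sts → 78.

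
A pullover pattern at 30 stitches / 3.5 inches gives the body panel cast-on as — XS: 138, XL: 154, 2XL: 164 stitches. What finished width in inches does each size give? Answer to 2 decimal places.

XS 16.10 inches; XL 17.97 inches; 2XL 19.13 inches.

30/3.5 = 8.571 sts per in.
XS: 138 / 8.571 = 16.100 → 16.10 in.
XL: 154 / 8.571 = 17.967 → 17.97 in.
2XL: 164 / 8.571 = 19.133 → 19.13 in.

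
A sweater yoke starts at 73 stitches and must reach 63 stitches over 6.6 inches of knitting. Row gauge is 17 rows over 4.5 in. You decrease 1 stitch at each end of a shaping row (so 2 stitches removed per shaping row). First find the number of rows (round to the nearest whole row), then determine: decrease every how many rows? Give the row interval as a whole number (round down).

Decrease every 5th row.

Rows = 6.6 × 3.778 = 24.9 → 25 rows.
Stitches to remove: 10 → 5 shaping rows (at 2 st each).
25 / 5 = 5.00 → every 5 rows.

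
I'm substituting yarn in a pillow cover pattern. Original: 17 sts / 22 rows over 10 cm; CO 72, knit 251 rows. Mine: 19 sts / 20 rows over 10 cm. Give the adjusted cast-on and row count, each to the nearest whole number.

Stitches: 72 × 19/17 = 80.47 → 80.
Rows: 251 × 20/22 = 228.18 → 228.

Cast on 80 stitches; work 228 rows.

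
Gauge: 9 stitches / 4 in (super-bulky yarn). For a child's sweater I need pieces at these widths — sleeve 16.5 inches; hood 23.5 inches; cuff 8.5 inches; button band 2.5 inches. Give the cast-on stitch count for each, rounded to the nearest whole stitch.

Rate = 9/4 = 2.25 sts per in.
sleeve: 16.5 × 2.25 = 37.12 → 37.
hood: 23.5 × 2.25 = 52.88 → 53.
cuff: 8.5 × 2.25 = 19.12 → 19.
button band: 2.5 × 2.25 = 5.62 → 6.

sleeve 37; hood 53; cuff 19; button band 6.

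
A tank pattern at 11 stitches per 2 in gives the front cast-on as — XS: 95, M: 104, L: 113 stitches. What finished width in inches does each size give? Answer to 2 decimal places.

11/2 = 5.5 sts per in.
XS: 95 / 5.5 = 17.273 → 17.27 in.
M: 104 / 5.5 = 18.909 → 18.91 in.
L: 113 / 5.5 = 20.545 → 20.55 in.

XS 17.27 inches; M 18.91 inches; L 20.55 inches.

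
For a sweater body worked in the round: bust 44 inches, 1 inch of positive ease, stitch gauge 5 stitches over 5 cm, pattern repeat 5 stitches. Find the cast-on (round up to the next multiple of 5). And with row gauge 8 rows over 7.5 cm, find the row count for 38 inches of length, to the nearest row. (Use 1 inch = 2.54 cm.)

Finished = 44 + 1 = 45 inches.
45 inches × 2.54 = 114.30 cm.
5/5 = 1 sts per cm; 114.30 × 1 = 114.30 sts.
Next multiple of 5 → 115.
38 inches = 96.52 cm; × 1.067 = 102.95 → 103 rows.

Cast on 115 stitches; work 103 rows.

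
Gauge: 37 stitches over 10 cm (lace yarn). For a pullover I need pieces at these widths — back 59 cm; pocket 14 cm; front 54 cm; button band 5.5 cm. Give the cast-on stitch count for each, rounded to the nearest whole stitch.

Rate = 37/10 = 3.7 sts per cm.
back: 59 × 3.7 = 218.30 → 218.
pocket: 14 × 3.7 = 51.80 → 52.
front: 54 × 3.7 = 199.80 → 200.
button band: 5.5 × 3.7 = 20.35 → 20.

back 218; pocket 52; front 200; button band 20.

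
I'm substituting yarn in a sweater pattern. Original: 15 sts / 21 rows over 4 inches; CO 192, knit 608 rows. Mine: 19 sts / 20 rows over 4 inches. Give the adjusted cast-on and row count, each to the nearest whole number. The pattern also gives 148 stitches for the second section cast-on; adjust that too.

Cast on 243 stitches; work 579 rows; second section cast-on 187 stitches.

Stitches: 192 × 19/15 = 243.20 → 243.
Rows: 608 × 20/21 = 579.05 → 579.
second section cast-on: 148 × 19/15 = 187.47 → 187.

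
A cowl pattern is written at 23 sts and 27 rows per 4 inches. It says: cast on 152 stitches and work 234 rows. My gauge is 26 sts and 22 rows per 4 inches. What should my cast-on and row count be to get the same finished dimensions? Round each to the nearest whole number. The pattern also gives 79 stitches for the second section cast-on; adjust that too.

Stitches: 152 × 26/23 = 171.83 → 172.
Rows: 234 × 22/27 = 190.67 → 191.
second section cast-on: 79 × 26/23 = 89.30 → 89.

Cast on 172 stitches; work 191 rows; second section cast-on 89 stitches.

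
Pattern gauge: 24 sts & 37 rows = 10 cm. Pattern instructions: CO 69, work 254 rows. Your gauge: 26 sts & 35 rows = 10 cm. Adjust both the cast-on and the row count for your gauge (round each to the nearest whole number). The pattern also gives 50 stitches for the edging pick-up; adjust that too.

Cast on 75 stitches; work 240 rows; edging pick-up 54 stitches.

Stitches: 69 × 26/24 = 74.75 → 75.
Rows: 254 × 35/37 = 240.27 → 240.
edging pick-up: 50 × 26/24 = 54.17 → 54.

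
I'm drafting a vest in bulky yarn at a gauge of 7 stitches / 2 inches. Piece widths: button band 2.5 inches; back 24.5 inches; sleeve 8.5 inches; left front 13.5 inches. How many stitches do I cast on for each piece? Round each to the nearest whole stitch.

Rate = 7/2 = 3.5 sts per in.
button band: 2.5 × 3.5 = 8.75 → 9.
back: 24.5 × 3.5 = 85.75 → 86.
sleeve: 8.5 × 3.5 = 29.75 → 30.
left front: 13.5 × 3.5 = 47.25 → 47.

button band 9; back 86; sleeve 30; left front 47.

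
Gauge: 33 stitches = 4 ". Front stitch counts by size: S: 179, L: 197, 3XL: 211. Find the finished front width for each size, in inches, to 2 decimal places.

33/4 = 8.25 sts per in.
S: 179 / 8.25 = 21.697 → 21.70 in.
L: 197 / 8.25 = 23.879 → 23.88 in.
3XL: 211 / 8.25 = 25.576 → 25.58 in.

S 21.70 inches; L 23.88 inches; 3XL 25.58 inches.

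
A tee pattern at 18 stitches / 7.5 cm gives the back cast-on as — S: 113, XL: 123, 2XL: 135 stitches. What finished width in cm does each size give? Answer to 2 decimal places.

S 47.08 cm; XL 51.25 cm; 2XL 56.25 cm.

18/7.5 = 2.4 sts per cm.
S: 113 / 2.4 = 47.083 → 47.08 cm.
XL: 123 / 2.4 = 51.250 → 51.25 cm.
2XL: 135 / 2.4 = 56.250 → 56.25 cm.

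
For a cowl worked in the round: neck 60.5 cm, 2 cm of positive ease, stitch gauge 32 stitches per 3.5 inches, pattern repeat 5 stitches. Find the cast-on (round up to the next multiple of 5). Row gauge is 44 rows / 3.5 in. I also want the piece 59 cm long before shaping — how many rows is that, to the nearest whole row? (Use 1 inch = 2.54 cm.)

Cast on 225 stitches; work 292 rows.

Finished = 60.5 + 2 = 62.5 cm.
62.5 cm × 1/2.54 = 24.61 inches.
32/3.5 = 9.143 sts per in; 24.61 × 9.143 = 224.97 sts.
Next multiple of 5 → 225.
59 cm = 23.23 inches; × 12.571 = 292.01 → 292 rows.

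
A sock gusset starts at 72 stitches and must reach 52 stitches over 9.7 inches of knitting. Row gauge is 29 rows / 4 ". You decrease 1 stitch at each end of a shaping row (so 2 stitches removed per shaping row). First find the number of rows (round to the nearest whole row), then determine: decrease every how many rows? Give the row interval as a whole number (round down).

Decrease every 7th row.

Rows = 9.7 × 7.25 = 70.3 → 70 rows.
Stitches to remove: 20 → 10 shaping rows (at 2 st each).
70 / 10 = 7.00 → every 7 rows.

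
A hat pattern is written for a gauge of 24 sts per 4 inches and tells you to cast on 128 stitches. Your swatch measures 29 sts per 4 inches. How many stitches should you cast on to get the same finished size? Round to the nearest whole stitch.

Scale factor = 29 / 24 = 1.208.
128 × 29 / 24 = 154.67 sts.
→ 155 sts.

155 stitches.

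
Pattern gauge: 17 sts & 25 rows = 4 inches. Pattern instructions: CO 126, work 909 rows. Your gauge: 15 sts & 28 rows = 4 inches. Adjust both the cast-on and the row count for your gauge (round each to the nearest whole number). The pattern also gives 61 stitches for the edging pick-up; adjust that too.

Cast on 111 stitches; work 1018 rows; edging pick-up 54 stitches.

Stitches: 126 × 15/17 = 111.18 → 111.
Rows: 909 × 28/25 = 1018.08 → 1018.
edging pick-up: 61 × 15/17 = 53.82 → 54.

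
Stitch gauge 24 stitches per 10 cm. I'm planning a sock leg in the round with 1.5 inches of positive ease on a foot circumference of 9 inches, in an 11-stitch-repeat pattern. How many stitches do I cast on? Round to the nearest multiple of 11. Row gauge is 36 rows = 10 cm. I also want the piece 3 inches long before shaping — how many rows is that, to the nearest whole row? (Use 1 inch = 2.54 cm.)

Finished = 9 + 1.5 = 10.5 inches.
10.5 inches × 2.54 = 26.67 cm.
24/10 = 2.4 sts per cm; 26.67 × 2.4 = 64.01 sts.
Nearest multiple of 11 → 66.
3 inches = 7.62 cm; × 3.6 = 27.43 → 27 rows.

Cast on 66 stitches; work 27 rows.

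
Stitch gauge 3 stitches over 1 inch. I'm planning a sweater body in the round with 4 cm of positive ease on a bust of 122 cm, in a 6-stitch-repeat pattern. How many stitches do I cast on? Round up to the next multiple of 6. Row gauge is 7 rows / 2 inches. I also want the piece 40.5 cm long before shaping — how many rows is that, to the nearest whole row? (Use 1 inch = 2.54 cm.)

Finished = 122 + 4 = 126 cm.
126 cm × 1/2.54 = 49.61 inches.
3/1 = 3 sts per in; 49.61 × 3 = 148.82 sts.
Next multiple of 6 → 150.
40.5 cm = 15.94 inches; × 3.5 = 55.81 → 56 rows.

Cast on 150 stitches; work 56 rows.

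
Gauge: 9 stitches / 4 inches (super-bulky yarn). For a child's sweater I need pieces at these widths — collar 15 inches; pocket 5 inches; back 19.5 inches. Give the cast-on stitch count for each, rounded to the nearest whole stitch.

Rate = 9/4 = 2.25 sts per in.
collar: 15 × 2.25 = 33.75 → 34.
pocket: 5 × 2.25 = 11.25 → 11.
back: 19.5 × 2.25 = 43.88 → 44.

collar 34; pocket 11; back 44.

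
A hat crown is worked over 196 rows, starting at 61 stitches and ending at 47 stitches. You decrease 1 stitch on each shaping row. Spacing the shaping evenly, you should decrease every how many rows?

Stitches to remove: |47 − 61| = 14.
Shaping rows needed: 14 / 1 = 14.
196 rows / 14 = every 14 rows.

Decrease every 14th row.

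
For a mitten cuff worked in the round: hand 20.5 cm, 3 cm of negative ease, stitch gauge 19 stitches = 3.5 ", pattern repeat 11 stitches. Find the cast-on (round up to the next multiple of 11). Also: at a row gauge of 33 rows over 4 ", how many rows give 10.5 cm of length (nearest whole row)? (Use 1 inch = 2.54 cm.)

Cast on 44 stitches; work 34 rows.

Finished = 20.5 − 3 = 17.5 cm.
17.5 cm × 1/2.54 = 6.89 inches.
19/3.5 = 5.429 sts per in; 6.89 × 5.429 = 37.40 sts.
Next multiple of 11 → 44.
10.5 cm = 4.13 inches; × 8.25 = 34.10 → 34 rows.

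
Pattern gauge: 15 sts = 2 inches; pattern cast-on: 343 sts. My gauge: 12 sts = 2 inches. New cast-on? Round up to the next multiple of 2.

Cast on 276 stitches.

Scale factor = 12 / 15 = 0.800.
343 × 12 / 15 = 274.40 sts.
→ 276 sts.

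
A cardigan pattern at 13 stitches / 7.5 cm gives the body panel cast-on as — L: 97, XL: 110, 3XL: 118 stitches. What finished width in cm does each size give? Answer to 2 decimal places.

13/7.5 = 1.733 sts per cm.
L: 97 / 1.733 = 55.962 → 55.96 cm.
XL: 110 / 1.733 = 63.462 → 63.46 cm.
3XL: 118 / 1.733 = 68.077 → 68.08 cm.

L 55.96 cm; XL 63.46 cm; 3XL 68.08 cm.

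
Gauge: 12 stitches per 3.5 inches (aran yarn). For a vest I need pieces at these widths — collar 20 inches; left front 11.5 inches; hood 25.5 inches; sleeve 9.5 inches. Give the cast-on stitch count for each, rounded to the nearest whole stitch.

collar 69; left front 39; hood 87; sleeve 33.

Rate = 12/3.5 = 3.429 sts per in.
collar: 20 × 3.429 = 68.57 → 69.
left front: 11.5 × 3.429 = 39.43 → 39.
hood: 25.5 × 3.429 = 87.43 → 87.
sleeve: 9.5 × 3.429 = 32.57 → 33.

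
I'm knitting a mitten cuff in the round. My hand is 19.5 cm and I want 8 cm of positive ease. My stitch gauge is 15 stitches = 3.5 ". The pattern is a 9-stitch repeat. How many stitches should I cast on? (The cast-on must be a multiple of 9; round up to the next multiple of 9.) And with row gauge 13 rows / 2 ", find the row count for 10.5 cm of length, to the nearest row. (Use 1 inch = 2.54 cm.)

Finished = 19.5 + 8 = 27.5 cm.
27.5 cm × 1/2.54 = 10.83 inches.
15/3.5 = 4.286 sts per in; 10.83 × 4.286 = 46.40 sts.
Next multiple of 9 → 54.
10.5 cm = 4.13 inches; × 6.5 = 26.87 → 27 rows.

Cast on 54 stitches; work 27 rows.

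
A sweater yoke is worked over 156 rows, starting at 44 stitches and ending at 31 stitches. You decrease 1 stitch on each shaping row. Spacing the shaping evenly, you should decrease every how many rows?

Decrease every 12th row.

Stitches to remove: |31 − 44| = 13.
Shaping rows needed: 13 / 1 = 13.
156 rows / 13 = every 12 rows.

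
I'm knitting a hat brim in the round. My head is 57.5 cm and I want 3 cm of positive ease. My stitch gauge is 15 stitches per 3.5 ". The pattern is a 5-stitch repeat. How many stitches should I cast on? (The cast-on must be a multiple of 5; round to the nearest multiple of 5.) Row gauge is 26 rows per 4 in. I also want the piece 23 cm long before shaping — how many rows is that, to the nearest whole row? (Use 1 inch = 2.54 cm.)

Cast on 100 stitches; work 59 rows.

Finished = 57.5 + 3 = 60.5 cm.
60.5 cm × 1/2.54 = 23.82 inches.
15/3.5 = 4.286 sts per in; 23.82 × 4.286 = 102.08 sts.
Nearest multiple of 5 → 100.
23 cm = 9.06 inches; × 6.5 = 58.86 → 59 rows.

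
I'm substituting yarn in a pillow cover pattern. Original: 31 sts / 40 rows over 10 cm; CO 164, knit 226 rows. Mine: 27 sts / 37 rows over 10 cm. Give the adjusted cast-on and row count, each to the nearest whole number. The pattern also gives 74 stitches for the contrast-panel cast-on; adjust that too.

Cast on 143 stitches; work 209 rows; contrast-panel cast-on 64 stitches.

Stitches: 164 × 27/31 = 142.84 → 143.
Rows: 226 × 37/40 = 209.05 → 209.
contrast-panel cast-on: 74 × 27/31 = 64.45 → 64.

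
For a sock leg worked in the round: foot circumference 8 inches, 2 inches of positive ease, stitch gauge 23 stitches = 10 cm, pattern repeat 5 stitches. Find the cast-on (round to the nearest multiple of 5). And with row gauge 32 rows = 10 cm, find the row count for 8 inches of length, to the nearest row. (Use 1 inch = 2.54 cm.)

Finished = 8 + 2 = 10 inches.
10 inches × 2.54 = 25.40 cm.
23/10 = 2.3 sts per cm; 25.40 × 2.3 = 58.42 sts.
Nearest multiple of 5 → 60.
8 inches = 20.32 cm; × 3.2 = 65.02 → 65 rows.

Cast on 60 stitches; work 65 rows.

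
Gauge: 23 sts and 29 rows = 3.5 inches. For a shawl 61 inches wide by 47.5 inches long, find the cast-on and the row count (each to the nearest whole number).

Stitch gauge = 23/3.5 = 6.571 sts/in; 61 × 6.571 = 400.86 → 401 sts.
Row gauge = 29/3.5 = 8.286 rows/in; 47.5 × 8.286 = 393.57 → 394 rows.

Cast on 401 stitches and work 394 rows.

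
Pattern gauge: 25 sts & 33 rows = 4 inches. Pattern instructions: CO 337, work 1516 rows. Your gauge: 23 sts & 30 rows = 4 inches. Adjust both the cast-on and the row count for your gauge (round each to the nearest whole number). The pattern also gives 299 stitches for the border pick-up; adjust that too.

Stitches: 337 × 23/25 = 310.04 → 310.
Rows: 1516 × 30/33 = 1378.18 → 1378.
border pick-up: 299 × 23/25 = 275.08 → 275.

Cast on 310 stitches; work 1378 rows; border pick-up 275 stitches.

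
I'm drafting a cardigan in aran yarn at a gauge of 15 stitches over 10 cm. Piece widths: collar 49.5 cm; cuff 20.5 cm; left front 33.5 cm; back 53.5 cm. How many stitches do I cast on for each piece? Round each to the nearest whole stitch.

collar 74; cuff 31; left front 50; back 80.

Rate = 15/10 = 1.5 sts per cm.
collar: 49.5 × 1.5 = 74.25 → 74.
cuff: 20.5 × 1.5 = 30.75 → 31.
left front: 33.5 × 1.5 = 50.25 → 50.
back: 53.5 × 1.5 = 80.25 → 80.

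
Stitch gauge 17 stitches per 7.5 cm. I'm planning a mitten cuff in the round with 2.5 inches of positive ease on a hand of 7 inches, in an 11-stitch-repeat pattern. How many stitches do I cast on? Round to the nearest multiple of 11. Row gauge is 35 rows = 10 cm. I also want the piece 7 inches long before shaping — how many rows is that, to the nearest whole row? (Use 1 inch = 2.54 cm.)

Cast on 55 stitches; work 62 rows.

Finished = 7 + 2.5 = 9.5 inches.
9.5 inches × 2.54 = 24.13 cm.
17/7.5 = 2.267 sts per cm; 24.13 × 2.267 = 54.69 sts.
Nearest multiple of 11 → 55.
7 inches = 17.78 cm; × 3.5 = 62.23 → 62 rows.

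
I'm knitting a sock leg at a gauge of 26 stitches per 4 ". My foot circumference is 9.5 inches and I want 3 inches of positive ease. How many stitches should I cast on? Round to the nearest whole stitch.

81 stitches.

Finished = 9.5 + 3 = 12.5 in.
26 / 4 = 6.5 sts per inch.
12.50 × 6.5 = 81.25 sts.
→ 81 sts.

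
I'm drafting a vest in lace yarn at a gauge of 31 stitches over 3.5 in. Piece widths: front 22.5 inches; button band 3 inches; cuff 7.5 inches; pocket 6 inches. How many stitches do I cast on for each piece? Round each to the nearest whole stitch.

Rate = 31/3.5 = 8.857 sts per in.
front: 22.5 × 8.857 = 199.29 → 199.
button band: 3 × 8.857 = 26.57 → 27.
cuff: 7.5 × 8.857 = 66.43 → 66.
pocket: 6 × 8.857 = 53.14 → 53.

front 199; button band 27; cuff 66; pocket 53.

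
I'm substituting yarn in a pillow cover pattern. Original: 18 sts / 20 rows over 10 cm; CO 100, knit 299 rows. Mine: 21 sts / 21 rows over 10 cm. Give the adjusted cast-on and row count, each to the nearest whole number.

Stitches: 100 × 21/18 = 116.67 → 117.
Rows: 299 × 21/20 = 313.95 → 314.

Cast on 117 stitches; work 314 rows.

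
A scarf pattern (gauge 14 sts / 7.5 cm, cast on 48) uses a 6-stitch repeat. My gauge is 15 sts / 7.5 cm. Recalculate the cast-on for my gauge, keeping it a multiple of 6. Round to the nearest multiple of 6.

Cast on 54 stitches.

48 × 15 / 14 = 51.43.
Nearest multiple of 6: 54.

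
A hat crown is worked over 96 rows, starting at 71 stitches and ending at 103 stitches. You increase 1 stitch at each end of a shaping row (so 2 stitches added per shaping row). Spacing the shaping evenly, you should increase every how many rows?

Stitches to add: |103 − 71| = 32.
Shaping rows needed: 32 / 2 = 16.
96 rows / 16 = every 6 rows.

Increase every 6th row.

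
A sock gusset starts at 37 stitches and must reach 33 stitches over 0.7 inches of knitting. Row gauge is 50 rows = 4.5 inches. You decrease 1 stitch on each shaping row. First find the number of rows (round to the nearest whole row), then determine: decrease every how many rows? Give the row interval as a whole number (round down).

Rows = 0.7 × 11.111 = 7.8 → 8 rows.
Stitches to remove: 4 → 4 shaping rows (at 1 st each).
8 / 4 = 2.00 → every 2 rows.

Decrease every 2nd row.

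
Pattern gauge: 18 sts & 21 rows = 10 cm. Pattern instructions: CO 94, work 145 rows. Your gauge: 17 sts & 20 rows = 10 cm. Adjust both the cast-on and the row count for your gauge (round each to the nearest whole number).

Cast on 89 stitches; work 138 rows.

Stitches: 94 × 17/18 = 88.78 → 89.
Rows: 145 × 20/21 = 138.10 → 138.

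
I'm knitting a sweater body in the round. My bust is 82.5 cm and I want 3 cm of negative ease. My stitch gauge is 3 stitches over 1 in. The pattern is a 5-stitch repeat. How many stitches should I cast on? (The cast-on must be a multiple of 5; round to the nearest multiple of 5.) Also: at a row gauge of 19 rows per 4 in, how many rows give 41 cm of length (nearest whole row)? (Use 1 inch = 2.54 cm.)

Cast on 95 stitches; work 77 rows.

Finished = 82.5 − 3 = 79.5 cm.
79.5 cm × 1/2.54 = 31.30 inches.
3/1 = 3 sts per in; 31.30 × 3 = 93.90 sts.
Nearest multiple of 5 → 95.
41 cm = 16.14 inches; × 4.75 = 76.67 → 77 rows.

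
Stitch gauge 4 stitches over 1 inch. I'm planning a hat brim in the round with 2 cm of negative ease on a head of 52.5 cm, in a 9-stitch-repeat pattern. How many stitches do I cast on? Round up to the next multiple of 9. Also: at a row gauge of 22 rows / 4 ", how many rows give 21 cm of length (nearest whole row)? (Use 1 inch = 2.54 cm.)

Cast on 81 stitches; work 45 rows.

Finished = 52.5 − 2 = 50.5 cm.
50.5 cm × 1/2.54 = 19.88 inches.
4/1 = 4 sts per in; 19.88 × 4 = 79.53 sts.
Next multiple of 9 → 81.
21 cm = 8.27 inches; × 5.5 = 45.47 → 45 rows.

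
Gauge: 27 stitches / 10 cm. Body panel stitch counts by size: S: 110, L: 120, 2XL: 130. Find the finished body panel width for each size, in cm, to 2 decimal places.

S 40.74 cm; L 44.44 cm; 2XL 48.15 cm.

27/10 = 2.7 sts per cm.
S: 110 / 2.7 = 40.741 → 40.74 cm.
L: 120 / 2.7 = 44.444 → 44.44 cm.
2XL: 130 / 2.7 = 48.148 → 48.15 cm.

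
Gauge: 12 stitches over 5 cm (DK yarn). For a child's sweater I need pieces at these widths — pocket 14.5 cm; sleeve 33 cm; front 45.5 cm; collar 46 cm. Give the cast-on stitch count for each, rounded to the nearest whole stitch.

pocket 35; sleeve 79; front 109; collar 110.

Rate = 12/5 = 2.4 sts per cm.
pocket: 14.5 × 2.4 = 34.80 → 35.
sleeve: 33 × 2.4 = 79.20 → 79.
front: 45.5 × 2.4 = 109.20 → 109.
collar: 46 × 2.4 = 110.40 → 110.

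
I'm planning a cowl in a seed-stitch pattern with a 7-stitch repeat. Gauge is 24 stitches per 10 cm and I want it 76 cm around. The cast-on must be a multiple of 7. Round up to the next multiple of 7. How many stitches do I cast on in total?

189 stitches.

24 / 10 = 2.4 sts per cm.
76 × 2.4 = 182.40 sts.
Next multiple of 7: 189.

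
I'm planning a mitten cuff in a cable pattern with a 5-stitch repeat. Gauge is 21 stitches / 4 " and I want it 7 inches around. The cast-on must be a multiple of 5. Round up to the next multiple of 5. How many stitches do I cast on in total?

21 / 4 = 5.25 sts per inch.
7 × 5.25 = 36.75 sts.
Next multiple of 5: 40.

CO 40 sts.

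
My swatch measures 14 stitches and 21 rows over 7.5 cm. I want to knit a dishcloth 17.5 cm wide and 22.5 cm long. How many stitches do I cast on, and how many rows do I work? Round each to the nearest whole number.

Cast on 33 stitches and work 63 rows.

Stitch gauge = 14/7.5 = 1.867 sts/cm; 17.5 × 1.867 = 32.67 → 33 sts.
Row gauge = 21/7.5 = 2.8 rows/cm; 22.5 × 2.8 = 63.00 → 63 rows.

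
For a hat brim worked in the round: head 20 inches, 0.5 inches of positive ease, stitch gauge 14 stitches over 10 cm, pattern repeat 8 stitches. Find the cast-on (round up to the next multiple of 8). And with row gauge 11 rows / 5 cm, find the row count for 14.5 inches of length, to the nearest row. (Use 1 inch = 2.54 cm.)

Cast on 80 stitches; work 81 rows.

Finished = 20 + 0.5 = 20.5 inches.
20.5 inches × 2.54 = 52.07 cm.
14/10 = 1.4 sts per cm; 52.07 × 1.4 = 72.90 sts.
Next multiple of 8 → 80.
14.5 inches = 36.83 cm; × 2.2 = 81.03 → 81 rows.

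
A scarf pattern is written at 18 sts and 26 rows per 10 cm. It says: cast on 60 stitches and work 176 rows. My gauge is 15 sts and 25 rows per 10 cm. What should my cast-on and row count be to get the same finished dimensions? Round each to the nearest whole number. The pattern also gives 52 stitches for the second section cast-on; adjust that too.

Stitches: 60 × 15/18 = 50.00 → 50.
Rows: 176 × 25/26 = 169.23 → 169.
second section cast-on: 52 × 15/18 = 43.33 → 43.

Cast on 50 stitches; work 169 rows; second section cast-on 43 stitches.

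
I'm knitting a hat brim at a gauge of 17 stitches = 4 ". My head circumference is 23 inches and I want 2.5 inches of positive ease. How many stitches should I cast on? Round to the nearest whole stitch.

Finished = 23 + 2.5 = 25.5 in.
17 / 4 = 4.25 sts per inch.
25.50 × 4.25 = 108.38 sts.
→ 108 sts.

CO 108 sts.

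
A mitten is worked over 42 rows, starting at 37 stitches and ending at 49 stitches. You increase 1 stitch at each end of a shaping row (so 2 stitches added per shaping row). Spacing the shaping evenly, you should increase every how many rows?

Stitches to add: |49 − 37| = 12.
Shaping rows needed: 12 / 2 = 6.
42 rows / 6 = every 7 rows.

Increase every 7th row.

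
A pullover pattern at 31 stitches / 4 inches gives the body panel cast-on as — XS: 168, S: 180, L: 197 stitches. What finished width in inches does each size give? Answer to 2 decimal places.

XS 21.68 inches; S 23.23 inches; L 25.42 inches.

31/4 = 7.75 sts per in.
XS: 168 / 7.75 = 21.677 → 21.68 in.
S: 180 / 7.75 = 23.226 → 23.23 in.
L: 197 / 7.75 = 25.419 → 25.42 in.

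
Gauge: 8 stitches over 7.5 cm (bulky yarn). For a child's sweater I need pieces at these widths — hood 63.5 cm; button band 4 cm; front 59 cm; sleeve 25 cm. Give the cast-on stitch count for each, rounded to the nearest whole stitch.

Rate = 8/7.5 = 1.067 sts per cm.
hood: 63.5 × 1.067 = 67.73 → 68.
button band: 4 × 1.067 = 4.27 → 4.
front: 59 × 1.067 = 62.93 → 63.
sleeve: 25 × 1.067 = 26.67 → 27.

hood 68; button band 4; front 63; sleeve 27.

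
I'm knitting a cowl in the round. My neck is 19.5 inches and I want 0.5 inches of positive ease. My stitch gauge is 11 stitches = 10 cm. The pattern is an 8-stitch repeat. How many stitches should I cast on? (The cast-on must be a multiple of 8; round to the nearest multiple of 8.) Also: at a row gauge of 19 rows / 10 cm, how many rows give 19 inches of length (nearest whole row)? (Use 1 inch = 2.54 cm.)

Cast on 56 stitches; work 92 rows.

Finished = 19.5 + 0.5 = 20 inches.
20 inches × 2.54 = 50.80 cm.
11/10 = 1.1 sts per cm; 50.80 × 1.1 = 55.88 sts.
Nearest multiple of 8 → 56.
19 inches = 48.26 cm; × 1.9 = 91.69 → 92 rows.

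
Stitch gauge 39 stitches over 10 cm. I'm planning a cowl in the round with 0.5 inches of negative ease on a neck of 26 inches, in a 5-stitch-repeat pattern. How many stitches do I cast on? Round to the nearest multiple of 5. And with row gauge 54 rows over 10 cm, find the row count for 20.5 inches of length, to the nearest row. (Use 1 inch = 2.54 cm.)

Cast on 255 stitches; work 281 rows.

Finished = 26 − 0.5 = 25.5 inches.
25.5 inches × 2.54 = 64.77 cm.
39/10 = 3.9 sts per cm; 64.77 × 3.9 = 252.60 sts.
Nearest multiple of 5 → 255.
20.5 inches = 52.07 cm; × 5.4 = 281.18 → 281 rows.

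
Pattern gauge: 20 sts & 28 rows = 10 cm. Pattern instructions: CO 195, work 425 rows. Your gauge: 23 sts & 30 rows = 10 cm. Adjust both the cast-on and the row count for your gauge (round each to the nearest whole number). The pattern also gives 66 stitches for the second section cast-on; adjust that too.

Cast on 224 stitches; work 455 rows; second section cast-on 76 stitches.

Stitches: 195 × 23/20 = 224.25 → 224.
Rows: 425 × 30/28 = 455.36 → 455.
second section cast-on: 66 × 23/20 = 75.90 → 76.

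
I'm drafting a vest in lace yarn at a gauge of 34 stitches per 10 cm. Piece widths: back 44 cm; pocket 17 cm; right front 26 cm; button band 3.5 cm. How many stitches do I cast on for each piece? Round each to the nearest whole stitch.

back 150; pocket 58; right front 88; button band 12.

Rate = 34/10 = 3.4 sts per cm.
back: 44 × 3.4 = 149.60 → 150.
pocket: 17 × 3.4 = 57.80 → 58.
right front: 26 × 3.4 = 88.40 → 88.
button band: 3.5 × 3.4 = 11.90 → 12.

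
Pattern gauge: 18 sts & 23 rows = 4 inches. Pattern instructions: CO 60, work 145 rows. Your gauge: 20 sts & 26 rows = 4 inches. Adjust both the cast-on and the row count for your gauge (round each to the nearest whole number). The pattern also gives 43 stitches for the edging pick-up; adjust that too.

Stitches: 60 × 20/18 = 66.67 → 67.
Rows: 145 × 26/23 = 163.91 → 164.
edging pick-up: 43 × 20/18 = 47.78 → 48.

Cast on 67 stitches; work 164 rows; edging pick-up 48 stitches.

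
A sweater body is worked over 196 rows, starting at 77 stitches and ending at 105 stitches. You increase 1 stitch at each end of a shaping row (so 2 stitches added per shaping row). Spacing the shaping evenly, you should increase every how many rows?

Increase every 14th row.

Stitches to add: |105 − 77| = 28.
Shaping rows needed: 28 / 2 = 14.
196 rows / 14 = every 14 rows.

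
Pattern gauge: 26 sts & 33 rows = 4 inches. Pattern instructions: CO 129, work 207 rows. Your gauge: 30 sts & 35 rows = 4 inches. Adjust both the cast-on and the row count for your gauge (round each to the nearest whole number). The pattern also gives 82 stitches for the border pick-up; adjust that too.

Stitches: 129 × 30/26 = 148.85 → 149.
Rows: 207 × 35/33 = 219.55 → 220.
border pick-up: 82 × 30/26 = 94.62 → 95.

Cast on 149 stitches; work 220 rows; border pick-up 95 stitches.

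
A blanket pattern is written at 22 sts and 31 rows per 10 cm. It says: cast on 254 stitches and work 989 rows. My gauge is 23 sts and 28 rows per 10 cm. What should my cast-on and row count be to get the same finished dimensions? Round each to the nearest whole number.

Cast on 266 stitches; work 893 rows.

Stitches: 254 × 23/22 = 265.55 → 266.
Rows: 989 × 28/31 = 893.29 → 893.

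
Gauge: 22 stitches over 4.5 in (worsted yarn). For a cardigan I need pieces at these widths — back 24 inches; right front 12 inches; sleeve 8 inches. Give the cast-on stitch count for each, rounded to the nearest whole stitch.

back 117; right front 59; sleeve 39.

Rate = 22/4.5 = 4.889 sts per in.
back: 24 × 4.889 = 117.33 → 117.
right front: 12 × 4.889 = 58.67 → 59.
sleeve: 8 × 4.889 = 39.11 → 39.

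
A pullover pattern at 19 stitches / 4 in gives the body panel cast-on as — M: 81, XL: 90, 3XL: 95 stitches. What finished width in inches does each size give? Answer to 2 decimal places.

M 17.05 inches; XL 18.95 inches; 3XL 20.00 inches.

19/4 = 4.75 sts per in.
M: 81 / 4.75 = 17.053 → 17.05 in.
XL: 90 / 4.75 = 18.947 → 18.95 in.
3XL: 95 / 4.75 = 20.000 → 20.00 in.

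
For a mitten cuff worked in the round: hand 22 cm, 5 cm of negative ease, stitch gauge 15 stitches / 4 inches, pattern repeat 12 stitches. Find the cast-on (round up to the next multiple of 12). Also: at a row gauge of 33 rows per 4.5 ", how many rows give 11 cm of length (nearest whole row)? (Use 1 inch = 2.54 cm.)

Finished = 22 − 5 = 17 cm.
17 cm × 1/2.54 = 6.69 inches.
15/4 = 3.75 sts per in; 6.69 × 3.75 = 25.10 sts.
Next multiple of 12 → 36.
11 cm = 4.33 inches; × 7.333 = 31.76 → 32 rows.

Cast on 36 stitches; work 32 rows.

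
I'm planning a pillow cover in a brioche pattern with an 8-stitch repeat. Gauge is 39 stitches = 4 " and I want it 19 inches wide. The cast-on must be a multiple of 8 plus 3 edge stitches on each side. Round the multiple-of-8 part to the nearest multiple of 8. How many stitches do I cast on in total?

Cast on 182 stitches.

39 / 4 = 9.75 sts per inch.
19 × 9.75 = 185.25 sts.
Less 6 edge sts → 179.25 for the repeat.
Nearest multiple of 8: 176.
Add back 6 edge sts → 182.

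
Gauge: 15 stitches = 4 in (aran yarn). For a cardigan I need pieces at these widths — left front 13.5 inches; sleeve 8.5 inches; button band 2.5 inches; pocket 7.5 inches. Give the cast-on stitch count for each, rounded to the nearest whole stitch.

left front 51; sleeve 32; button band 9; pocket 28.

Rate = 15/4 = 3.75 sts per in.
left front: 13.5 × 3.75 = 50.62 → 51.
sleeve: 8.5 × 3.75 = 31.88 → 32.
button band: 2.5 × 3.75 = 9.38 → 9.
pocket: 7.5 × 3.75 = 28.12 → 28.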